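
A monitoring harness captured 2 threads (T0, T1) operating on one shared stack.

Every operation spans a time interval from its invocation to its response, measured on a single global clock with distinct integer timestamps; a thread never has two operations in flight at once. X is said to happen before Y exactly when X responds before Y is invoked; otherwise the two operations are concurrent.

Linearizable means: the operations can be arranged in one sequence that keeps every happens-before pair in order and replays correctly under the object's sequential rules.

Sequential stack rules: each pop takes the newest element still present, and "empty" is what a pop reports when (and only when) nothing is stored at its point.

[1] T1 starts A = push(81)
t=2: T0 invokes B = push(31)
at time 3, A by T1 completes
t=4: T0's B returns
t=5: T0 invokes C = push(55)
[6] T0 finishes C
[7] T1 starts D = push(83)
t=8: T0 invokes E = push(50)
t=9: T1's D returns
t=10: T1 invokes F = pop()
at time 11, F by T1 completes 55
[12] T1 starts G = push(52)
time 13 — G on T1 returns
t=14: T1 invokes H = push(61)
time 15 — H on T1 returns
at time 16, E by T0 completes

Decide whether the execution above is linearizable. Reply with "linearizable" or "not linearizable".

through event 10 a valid linearization exists; event 11 (F responding at time 11) ends that
real-time-consistent orders of the 5 completed operations: 2 — all fail the stack replay
every completion of the 1 pending operation (E) was checked; none linearizes
take A, B, C, D, F (pending dropped): step 5 already fails, because F pop() → 55 cannot occur there
take B, A, C, D, F (pending dropped): step 5 already fails, because F pop() → 55 cannot occur there

not linearizable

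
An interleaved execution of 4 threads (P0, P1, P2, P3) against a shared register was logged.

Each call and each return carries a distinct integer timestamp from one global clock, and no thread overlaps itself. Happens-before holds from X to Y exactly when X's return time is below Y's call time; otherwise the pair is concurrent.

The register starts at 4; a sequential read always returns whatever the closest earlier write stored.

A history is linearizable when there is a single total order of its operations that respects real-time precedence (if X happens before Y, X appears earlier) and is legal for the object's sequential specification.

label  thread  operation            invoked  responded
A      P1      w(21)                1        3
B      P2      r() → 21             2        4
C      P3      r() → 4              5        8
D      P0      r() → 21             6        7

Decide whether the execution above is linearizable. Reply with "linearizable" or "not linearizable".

prefix check: 1..7 passes, 1..8 fails once C's time-8 response joins
4 completed operations, 4 real-time-consistent orders — every register replay fails
e.g. A, B, C, D: illegal at step 3, since C r() → 4 cannot apply there
e.g. A, B, D, C: illegal at step 4, since C r() → 4 cannot apply there

not linearizable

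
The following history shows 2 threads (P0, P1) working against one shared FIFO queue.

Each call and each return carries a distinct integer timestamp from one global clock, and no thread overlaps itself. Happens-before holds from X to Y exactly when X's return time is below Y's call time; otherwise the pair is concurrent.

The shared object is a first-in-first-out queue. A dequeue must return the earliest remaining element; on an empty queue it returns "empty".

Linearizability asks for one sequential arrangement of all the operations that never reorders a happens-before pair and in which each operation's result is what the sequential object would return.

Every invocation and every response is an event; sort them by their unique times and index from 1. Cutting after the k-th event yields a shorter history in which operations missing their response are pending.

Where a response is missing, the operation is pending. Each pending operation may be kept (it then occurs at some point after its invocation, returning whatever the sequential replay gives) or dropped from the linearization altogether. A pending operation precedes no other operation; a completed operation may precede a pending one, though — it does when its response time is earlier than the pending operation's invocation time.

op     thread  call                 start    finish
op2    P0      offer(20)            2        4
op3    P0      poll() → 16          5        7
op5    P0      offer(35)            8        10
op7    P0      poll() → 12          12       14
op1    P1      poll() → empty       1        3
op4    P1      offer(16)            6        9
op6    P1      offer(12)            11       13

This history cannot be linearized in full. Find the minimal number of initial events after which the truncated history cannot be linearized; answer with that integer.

events 1..6 are linearizable; a witness order is op1, op2:
1. op1 poll() → empty, leaving queue <>
2. op2 offer(20), leaving queue <20>
event 7 — op3's response, time 7 — after it, nothing linearizes
every completion of the 1 pending operation (op4) was checked; none linearizes
one such order, op1, op2, op3 (pending dropped), breaks at step 3 where op3 poll() → 16 is illegal
one such order, op2, op1, op3 (pending dropped), breaks at step 2 where op1 poll() → empty is illegal

7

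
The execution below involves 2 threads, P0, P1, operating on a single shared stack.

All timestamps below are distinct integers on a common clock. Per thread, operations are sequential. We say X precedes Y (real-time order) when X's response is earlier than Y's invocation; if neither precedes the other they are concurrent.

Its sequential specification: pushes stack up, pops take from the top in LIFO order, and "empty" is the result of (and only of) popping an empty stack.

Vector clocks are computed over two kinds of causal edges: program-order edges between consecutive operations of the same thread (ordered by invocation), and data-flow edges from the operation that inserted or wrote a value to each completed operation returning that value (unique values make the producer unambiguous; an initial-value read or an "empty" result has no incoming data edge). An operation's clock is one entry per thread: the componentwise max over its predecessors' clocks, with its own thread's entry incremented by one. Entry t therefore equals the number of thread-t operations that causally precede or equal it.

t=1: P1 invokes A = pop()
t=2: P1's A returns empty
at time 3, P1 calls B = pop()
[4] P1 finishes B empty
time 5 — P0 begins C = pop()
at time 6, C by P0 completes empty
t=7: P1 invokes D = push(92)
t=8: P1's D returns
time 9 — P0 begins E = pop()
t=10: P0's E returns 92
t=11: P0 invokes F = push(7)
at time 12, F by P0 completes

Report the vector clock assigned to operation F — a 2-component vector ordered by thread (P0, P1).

(3, 3)

root op A, invoked 1: fresh clock plus P1's own tick → (0, 1)
root op C, invoked 5: fresh clock plus P0's own tick → (1, 0)
from VC(A)=(0, 1), B (invoked 3) maxes components and bumps P1 → (0, 2)
from VC(B)=(0, 2), D (invoked 7) maxes components and bumps P1 → (0, 3)
from VC(C)=(1, 0), VC(D)=(0, 3), E (invoked 9) maxes components and bumps P0 → (2, 3)
from VC(E)=(2, 3), F (invoked 11) maxes components and bumps P0 → (3, 3)
target: VC(F) = (3, 3)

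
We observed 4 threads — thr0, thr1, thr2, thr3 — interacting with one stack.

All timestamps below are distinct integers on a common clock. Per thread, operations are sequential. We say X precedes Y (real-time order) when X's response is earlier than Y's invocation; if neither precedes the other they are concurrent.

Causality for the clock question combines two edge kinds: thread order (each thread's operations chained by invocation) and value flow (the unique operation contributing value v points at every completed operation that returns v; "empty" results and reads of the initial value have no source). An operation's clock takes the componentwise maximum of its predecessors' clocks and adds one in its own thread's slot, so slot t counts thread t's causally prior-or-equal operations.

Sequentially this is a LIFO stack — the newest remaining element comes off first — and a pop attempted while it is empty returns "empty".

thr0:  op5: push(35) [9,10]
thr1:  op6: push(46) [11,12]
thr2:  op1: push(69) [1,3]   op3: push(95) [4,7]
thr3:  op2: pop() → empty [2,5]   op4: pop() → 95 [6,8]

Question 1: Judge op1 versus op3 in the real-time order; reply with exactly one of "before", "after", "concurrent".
before

op1 spans [1,3], op3 spans [4,7]
resp(op1)=3 < inv(op3)=4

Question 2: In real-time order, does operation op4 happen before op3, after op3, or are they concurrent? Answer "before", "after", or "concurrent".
concurrent

op4 spans [6,8], op3 spans [4,7]
the intervals overlap in both directions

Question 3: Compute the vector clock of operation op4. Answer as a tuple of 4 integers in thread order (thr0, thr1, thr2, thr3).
(0, 0, 2, 2)

root op op2, invoked 2: fresh clock plus thr3's own tick → (0, 0, 0, 1)
root op op1, invoked 1: fresh clock plus thr2's own tick → (0, 0, 1, 0)
root op op6, invoked 11: fresh clock plus thr1's own tick → (0, 1, 0, 0)
root op op5, invoked 9: fresh clock plus thr0's own tick → (1, 0, 0, 0)
VC(op3, invoked at 4): max of VC(op1)=(0, 0, 1, 0), then +1 on thread thr2 → (0, 0, 2, 0)
VC(op4, invoked at 6): max of VC(op2)=(0, 0, 0, 1), VC(op3)=(0, 0, 2, 0), then +1 on thread thr3 → (0, 0, 2, 2)
target: VC(op4) = (0, 0, 2, 2)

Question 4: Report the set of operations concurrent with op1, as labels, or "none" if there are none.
op2

concurrent with op1 ([1,3]): every op whose interval crosses 1..3
op2 [2,5]: concurrent
op3 [4,7]: after
op4 [6,8]: after
op5 [9,10]: after
op6 [11,12]: after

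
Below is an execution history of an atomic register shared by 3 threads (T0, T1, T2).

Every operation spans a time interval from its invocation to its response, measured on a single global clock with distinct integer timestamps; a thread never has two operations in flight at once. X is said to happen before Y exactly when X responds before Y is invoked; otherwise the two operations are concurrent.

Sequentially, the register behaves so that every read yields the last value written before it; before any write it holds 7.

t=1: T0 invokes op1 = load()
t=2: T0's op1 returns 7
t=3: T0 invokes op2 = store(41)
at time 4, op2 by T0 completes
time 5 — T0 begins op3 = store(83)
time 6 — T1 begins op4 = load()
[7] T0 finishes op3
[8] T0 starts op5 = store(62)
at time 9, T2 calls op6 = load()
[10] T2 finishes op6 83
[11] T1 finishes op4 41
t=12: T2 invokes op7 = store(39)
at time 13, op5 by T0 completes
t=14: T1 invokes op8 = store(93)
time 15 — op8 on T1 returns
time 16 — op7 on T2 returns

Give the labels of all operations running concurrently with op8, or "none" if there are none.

op8 spans [14,15]: anything still running between times 14 and 15 counts as concurrent
op1 [1,2]: before
op2 [3,4]: before
op3 [5,7]: before
op4 [6,11]: before
op5 [8,13]: before
op6 [9,10]: before
op7 [12,16]: concurrent

op7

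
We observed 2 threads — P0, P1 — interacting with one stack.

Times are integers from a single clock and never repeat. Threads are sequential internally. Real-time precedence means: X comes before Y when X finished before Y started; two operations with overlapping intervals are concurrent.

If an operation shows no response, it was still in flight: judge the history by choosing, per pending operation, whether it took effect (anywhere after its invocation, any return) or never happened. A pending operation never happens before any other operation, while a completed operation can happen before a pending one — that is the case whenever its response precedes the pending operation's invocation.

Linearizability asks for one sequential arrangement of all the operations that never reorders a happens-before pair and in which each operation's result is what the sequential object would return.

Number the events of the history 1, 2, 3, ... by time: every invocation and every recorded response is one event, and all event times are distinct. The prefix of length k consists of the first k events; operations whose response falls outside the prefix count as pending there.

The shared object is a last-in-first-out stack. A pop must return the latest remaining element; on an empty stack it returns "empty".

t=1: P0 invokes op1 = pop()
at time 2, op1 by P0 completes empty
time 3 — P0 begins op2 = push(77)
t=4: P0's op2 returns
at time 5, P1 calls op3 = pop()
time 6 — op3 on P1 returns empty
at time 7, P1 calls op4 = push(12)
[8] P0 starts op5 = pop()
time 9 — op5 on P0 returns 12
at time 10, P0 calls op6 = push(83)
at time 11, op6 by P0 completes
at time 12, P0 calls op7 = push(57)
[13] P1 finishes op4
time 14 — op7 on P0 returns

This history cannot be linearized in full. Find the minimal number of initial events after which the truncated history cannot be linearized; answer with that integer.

6

a valid linearization of events 1..5 exists, for instance op1, op2:
1. op1 pop() → empty, leaving stack <>
2. op2 push(77), leaving stack <77>
event 6 — op3's response, time 6 — after it, nothing linearizes
one such order, op1, op2, op3, breaks at step 3 where op3 pop() → empty is illegal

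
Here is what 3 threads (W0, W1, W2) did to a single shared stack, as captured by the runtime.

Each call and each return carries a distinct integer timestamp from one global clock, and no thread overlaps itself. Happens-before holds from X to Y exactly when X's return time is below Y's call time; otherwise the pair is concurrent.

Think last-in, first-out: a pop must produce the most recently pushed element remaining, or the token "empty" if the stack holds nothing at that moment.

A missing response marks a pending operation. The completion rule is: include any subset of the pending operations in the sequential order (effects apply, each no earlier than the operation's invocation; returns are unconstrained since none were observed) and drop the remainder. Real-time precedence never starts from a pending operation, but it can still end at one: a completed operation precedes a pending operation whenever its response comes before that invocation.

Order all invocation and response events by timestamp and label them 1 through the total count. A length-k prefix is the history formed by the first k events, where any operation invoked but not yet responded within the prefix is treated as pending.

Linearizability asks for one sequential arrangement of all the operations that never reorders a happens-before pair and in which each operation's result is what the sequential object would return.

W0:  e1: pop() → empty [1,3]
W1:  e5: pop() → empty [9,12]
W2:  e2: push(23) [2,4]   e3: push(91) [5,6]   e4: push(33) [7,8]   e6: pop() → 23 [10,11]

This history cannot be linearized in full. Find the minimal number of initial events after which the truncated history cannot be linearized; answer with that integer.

a valid linearization of events 1..10 exists, for instance e1, e2, e3, e4:
step 1: e1 pop() → empty — stack <>
step 2: e2 push(23) — stack <23>
step 3: e3 push(91) — stack <23,91>
step 4: e4 push(33) — stack <23,91,33>
once event 11 joins (e6's response, time 11), exhaustive search finds no witness
no completion choice of the 1 pending operation (e5) rescues it — every subset was tried
one such order, e1, e2, e3, e4, e6 (pending dropped), breaks at step 5 where e6 pop() → 23 is illegal
one such order, e2, e1, e3, e4, e6 (pending dropped), breaks at step 2 where e1 pop() → empty is illegal

11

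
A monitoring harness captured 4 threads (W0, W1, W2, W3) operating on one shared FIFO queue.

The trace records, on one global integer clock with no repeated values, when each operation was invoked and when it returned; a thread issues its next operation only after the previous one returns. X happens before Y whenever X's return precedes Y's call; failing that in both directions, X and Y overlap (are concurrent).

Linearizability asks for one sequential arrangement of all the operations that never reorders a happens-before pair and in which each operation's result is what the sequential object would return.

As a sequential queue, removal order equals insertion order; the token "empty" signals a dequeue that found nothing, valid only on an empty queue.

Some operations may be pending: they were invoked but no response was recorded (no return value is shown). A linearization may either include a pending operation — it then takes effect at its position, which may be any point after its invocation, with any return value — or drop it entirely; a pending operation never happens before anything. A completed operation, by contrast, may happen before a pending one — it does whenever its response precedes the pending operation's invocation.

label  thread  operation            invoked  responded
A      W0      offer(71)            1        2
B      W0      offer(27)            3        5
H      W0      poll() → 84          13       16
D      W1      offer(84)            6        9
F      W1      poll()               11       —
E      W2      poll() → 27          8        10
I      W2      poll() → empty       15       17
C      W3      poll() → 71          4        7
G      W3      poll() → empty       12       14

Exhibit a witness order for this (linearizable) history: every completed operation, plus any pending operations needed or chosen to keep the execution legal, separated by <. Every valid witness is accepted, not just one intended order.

A < B < C < D < E < H < F < G < I

1. A offer(71), leaving queue <71>
2. B offer(27), leaving queue <71,27>
3. C poll() → 71, leaving queue <27>
4. D offer(84), leaving queue <27,84>
5. E poll() → 27, leaving queue <84>
6. H poll() → 84, leaving queue <>
7. F poll() (pending, included), leaving queue <>
8. G poll() → empty, leaving queue <>
9. I poll() → empty, leaving queue <>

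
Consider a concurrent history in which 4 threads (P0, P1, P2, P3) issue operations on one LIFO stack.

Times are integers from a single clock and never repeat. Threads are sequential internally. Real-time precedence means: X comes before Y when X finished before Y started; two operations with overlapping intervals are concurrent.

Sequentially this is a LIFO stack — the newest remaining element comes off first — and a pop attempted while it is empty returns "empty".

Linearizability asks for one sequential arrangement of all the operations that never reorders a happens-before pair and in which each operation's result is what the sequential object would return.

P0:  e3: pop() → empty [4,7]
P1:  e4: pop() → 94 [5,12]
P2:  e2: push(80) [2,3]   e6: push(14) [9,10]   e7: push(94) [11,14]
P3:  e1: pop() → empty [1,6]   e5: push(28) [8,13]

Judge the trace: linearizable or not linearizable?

events 1..11 are fine; event 12 — the response of e4 at time 12 — makes the prefix non-linearizable
every one of the 11 real-time-consistent orders over 5 completed LIFO stack ops fails the sequential spec
every completion of the 2 pending operations (e5, e7) was checked; none linearizes
take e1, e2, e3, e4, e6 (pending dropped): step 3 already fails, because e3 pop() → empty cannot occur there
take e1, e2, e3, e6, e4 (pending dropped): step 3 already fails, because e3 pop() → empty cannot occur there

not linearizable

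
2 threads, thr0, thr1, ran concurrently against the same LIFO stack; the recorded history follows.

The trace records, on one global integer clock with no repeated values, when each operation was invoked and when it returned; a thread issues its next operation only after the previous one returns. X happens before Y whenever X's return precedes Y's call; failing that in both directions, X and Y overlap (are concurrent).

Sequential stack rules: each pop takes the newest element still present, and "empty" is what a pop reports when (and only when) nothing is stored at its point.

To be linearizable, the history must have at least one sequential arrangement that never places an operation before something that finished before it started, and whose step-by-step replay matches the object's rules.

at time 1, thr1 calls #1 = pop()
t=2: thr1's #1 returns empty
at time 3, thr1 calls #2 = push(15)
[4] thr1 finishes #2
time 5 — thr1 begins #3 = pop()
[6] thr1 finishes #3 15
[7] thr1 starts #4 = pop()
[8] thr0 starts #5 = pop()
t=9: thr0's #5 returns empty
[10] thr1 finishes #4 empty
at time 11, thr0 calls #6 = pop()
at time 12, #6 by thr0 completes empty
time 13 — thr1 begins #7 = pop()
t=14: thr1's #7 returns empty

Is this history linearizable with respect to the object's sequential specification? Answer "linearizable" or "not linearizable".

a witness: #1, #2, #3, #4, #5, #6, #7
after step 1 (#1 pop() → empty): stack <>
after step 2 (#2 push(15)): stack <15>
after step 3 (#3 pop() → 15): stack <>
after step 4 (#4 pop() → empty): stack <>
after step 5 (#5 pop() → empty): stack <>
after step 6 (#6 pop() → empty): stack <>
after step 7 (#7 pop() → empty): stack <>

linearizable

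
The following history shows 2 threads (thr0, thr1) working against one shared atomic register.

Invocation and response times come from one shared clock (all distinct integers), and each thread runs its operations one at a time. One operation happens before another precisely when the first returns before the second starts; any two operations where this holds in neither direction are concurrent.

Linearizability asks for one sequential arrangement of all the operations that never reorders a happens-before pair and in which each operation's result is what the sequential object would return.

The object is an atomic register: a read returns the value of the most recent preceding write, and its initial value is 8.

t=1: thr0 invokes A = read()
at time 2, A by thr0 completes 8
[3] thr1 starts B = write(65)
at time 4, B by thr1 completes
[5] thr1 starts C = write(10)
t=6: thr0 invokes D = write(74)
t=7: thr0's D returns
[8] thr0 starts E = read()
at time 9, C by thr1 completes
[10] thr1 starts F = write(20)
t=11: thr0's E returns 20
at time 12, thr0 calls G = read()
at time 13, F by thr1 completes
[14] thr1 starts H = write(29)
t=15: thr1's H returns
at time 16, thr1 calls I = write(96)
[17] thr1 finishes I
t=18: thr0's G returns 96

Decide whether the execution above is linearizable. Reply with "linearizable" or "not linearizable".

one valid linearization: A, B, C, D, F, E, H, I, G
step 1: A read() → 8 — value 8
step 2: B write(65) — value 65
step 3: C write(10) — value 10
step 4: D write(74) — value 74
step 5: F write(20) — value 20
step 6: E read() → 20 — value 20
step 7: H write(29) — value 29
step 8: I write(96) — value 96
step 9: G read() → 96 — value 96

linearizable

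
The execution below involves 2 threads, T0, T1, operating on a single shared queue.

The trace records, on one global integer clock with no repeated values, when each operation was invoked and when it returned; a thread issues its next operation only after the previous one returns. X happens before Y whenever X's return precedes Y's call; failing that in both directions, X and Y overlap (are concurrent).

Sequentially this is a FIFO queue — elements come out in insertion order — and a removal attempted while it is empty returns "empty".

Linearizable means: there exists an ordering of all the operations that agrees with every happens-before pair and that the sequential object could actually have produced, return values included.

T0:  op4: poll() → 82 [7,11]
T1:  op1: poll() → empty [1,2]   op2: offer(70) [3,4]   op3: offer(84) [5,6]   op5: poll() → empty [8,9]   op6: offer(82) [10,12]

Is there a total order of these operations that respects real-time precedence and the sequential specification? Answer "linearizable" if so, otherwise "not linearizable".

not linearizable

cut after 8 events: linearizable; cut after 9 events (op5 responds, time 9): not linearizable
a single order respects real time; the 4 completed queue operations fail replay along it
no completion choice of the 1 pending operation (op4) rescues it — every subset was tried
for example op1, op2, op3, op5 (pending dropped) fails at step 4: op5 poll() → empty is not legal there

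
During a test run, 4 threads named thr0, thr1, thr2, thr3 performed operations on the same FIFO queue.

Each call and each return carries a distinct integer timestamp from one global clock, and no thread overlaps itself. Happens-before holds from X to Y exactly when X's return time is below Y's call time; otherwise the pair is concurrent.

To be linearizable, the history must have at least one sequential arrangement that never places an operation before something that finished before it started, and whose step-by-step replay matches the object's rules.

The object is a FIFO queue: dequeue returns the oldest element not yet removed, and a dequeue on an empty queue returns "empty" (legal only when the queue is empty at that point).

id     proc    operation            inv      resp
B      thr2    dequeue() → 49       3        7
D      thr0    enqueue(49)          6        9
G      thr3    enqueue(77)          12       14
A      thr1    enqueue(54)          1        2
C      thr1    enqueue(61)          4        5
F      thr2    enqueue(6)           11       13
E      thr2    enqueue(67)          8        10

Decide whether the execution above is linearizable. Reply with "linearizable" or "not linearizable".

not linearizable

cut after 6 events: linearizable; cut after 7 events (B responds, time 7): not linearizable
checked exhaustively: 2 real-time-consistent orders of 3 completed operations, zero legal FIFO queue replays
completion choices over the 1 pending operation (D) were checked; none helps
one such order, A, B, C (pending dropped), breaks at step 2 where B dequeue() → 49 is illegal
one such order, A, C, B (pending dropped), breaks at step 3 where B dequeue() → 49 is illegal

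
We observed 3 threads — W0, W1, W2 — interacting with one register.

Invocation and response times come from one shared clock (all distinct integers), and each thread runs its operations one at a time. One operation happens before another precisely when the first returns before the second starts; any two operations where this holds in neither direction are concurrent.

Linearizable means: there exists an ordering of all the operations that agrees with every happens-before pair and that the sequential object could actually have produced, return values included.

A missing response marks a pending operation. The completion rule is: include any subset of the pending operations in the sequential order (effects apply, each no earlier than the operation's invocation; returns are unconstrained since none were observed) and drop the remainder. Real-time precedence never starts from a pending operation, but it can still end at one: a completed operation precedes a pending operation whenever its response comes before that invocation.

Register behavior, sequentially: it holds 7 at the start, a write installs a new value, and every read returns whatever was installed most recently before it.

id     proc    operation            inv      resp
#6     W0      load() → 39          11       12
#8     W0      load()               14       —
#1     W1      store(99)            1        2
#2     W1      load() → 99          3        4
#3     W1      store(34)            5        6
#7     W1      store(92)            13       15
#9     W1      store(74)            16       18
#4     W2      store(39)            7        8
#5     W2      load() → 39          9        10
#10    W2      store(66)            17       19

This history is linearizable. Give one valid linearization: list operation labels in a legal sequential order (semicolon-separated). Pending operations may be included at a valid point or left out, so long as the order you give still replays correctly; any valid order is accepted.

#1; #2; #3; #4; #5; #6; #7; #8; #9; #10

1. #1 store(99), leaving value 99
2. #2 load() → 99, leaving value 99
3. #3 store(34), leaving value 34
4. #4 store(39), leaving value 39
5. #5 load() → 39, leaving value 39
6. #6 load() → 39, leaving value 39
7. #7 store(92), leaving value 92
8. #8 load() (pending, included), leaving value 92
9. #9 store(74), leaving value 74
10. #10 store(66), leaving value 66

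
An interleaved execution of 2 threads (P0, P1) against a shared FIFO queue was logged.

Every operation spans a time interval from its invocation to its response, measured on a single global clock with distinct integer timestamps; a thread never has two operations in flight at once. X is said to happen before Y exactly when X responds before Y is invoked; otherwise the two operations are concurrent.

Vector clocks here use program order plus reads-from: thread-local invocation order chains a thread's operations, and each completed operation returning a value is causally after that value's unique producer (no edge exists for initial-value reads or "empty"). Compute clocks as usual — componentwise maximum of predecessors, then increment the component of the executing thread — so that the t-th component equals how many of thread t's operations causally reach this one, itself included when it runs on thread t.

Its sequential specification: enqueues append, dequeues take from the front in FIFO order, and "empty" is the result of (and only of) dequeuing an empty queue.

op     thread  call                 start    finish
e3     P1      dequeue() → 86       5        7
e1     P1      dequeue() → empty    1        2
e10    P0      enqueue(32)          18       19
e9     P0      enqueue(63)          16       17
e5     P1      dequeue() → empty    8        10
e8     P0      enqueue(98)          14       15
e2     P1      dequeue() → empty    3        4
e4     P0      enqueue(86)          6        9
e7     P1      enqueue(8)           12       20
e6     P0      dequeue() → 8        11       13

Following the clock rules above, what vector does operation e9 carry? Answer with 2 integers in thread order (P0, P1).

(4, 5)

e1, invoked 1, has no incoming edges; only P1's bump applies → (0, 1)
e4, invoked 6, has no incoming edges; only P0's bump applies → (1, 0)
e2 (invocation 3): componentwise max over VC(e1)=(0, 1), +1 at P1, giving (0, 2)
e3 (invocation 5): componentwise max over VC(e2)=(0, 2), VC(e4)=(1, 0), +1 at P1, giving (1, 3)
e5 (invocation 8): componentwise max over VC(e3)=(1, 3), +1 at P1, giving (1, 4)
e7 (invocation 12): componentwise max over VC(e5)=(1, 4), +1 at P1, giving (1, 5)
e6 (invocation 11): componentwise max over VC(e4)=(1, 0), VC(e7)=(1, 5), +1 at P0, giving (2, 5)
e8 (invocation 14): componentwise max over VC(e6)=(2, 5), +1 at P0, giving (3, 5)
e9 (invocation 16): componentwise max over VC(e8)=(3, 5), +1 at P0, giving (4, 5)
e10 (invocation 18): componentwise max over VC(e9)=(4, 5), +1 at P0, giving (5, 5)
target: VC(e9) = (4, 5)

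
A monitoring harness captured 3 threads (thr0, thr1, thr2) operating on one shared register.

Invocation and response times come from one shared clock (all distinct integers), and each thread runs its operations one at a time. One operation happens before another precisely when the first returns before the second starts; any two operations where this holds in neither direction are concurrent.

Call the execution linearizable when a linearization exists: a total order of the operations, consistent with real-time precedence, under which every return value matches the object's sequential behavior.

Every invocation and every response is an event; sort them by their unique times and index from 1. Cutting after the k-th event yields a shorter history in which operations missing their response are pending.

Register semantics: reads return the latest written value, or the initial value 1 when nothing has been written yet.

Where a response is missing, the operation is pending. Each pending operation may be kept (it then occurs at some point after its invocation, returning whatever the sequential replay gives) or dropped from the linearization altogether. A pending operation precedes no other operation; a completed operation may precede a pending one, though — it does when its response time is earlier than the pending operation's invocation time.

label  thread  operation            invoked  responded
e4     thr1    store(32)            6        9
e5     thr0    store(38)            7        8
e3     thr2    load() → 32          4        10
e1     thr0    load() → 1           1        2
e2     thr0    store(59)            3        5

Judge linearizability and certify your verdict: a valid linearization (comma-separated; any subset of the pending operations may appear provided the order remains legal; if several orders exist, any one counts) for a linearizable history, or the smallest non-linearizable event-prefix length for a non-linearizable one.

linearizable — witness: e1, e2, e4, e3, e5

after step 1 (e1 load() → 1): value 1
after step 2 (e2 store(59)): value 59
after step 3 (e4 store(32)): value 32
after step 4 (e3 load() → 32): value 32
after step 5 (e5 store(38)): value 38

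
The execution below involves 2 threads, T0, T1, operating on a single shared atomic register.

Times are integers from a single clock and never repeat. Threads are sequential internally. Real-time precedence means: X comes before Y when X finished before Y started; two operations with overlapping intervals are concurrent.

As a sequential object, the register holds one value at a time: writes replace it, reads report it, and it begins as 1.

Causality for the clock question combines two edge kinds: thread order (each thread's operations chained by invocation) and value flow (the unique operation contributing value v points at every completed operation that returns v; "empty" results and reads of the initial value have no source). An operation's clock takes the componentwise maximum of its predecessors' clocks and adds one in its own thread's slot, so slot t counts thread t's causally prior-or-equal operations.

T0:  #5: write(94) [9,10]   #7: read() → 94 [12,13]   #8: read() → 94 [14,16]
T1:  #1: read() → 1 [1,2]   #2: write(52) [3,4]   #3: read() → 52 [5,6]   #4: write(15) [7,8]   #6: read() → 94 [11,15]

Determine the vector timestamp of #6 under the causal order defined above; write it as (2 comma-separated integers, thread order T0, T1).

(1, 5)

no predecessors for #1 (invoked 1): T1 increments from zero → (0, 1)
no predecessors for #5 (invoked 9): T0 increments from zero → (1, 0)
#2, invoked 3, takes VC(#1)=(0, 1) under max, adds 1 for T1 → (0, 2)
#7, invoked 12, takes VC(#5)=(1, 0) under max, adds 1 for T0 → (2, 0)
#3, invoked 5, takes VC(#2)=(0, 2) under max, adds 1 for T1 → (0, 3)
#8, invoked 14, takes VC(#5)=(1, 0), VC(#7)=(2, 0) under max, adds 1 for T0 → (3, 0)
#4, invoked 7, takes VC(#3)=(0, 3) under max, adds 1 for T1 → (0, 4)
#6, invoked 11, takes VC(#4)=(0, 4), VC(#5)=(1, 0) under max, adds 1 for T1 → (1, 5)
target: VC(#6) = (1, 5)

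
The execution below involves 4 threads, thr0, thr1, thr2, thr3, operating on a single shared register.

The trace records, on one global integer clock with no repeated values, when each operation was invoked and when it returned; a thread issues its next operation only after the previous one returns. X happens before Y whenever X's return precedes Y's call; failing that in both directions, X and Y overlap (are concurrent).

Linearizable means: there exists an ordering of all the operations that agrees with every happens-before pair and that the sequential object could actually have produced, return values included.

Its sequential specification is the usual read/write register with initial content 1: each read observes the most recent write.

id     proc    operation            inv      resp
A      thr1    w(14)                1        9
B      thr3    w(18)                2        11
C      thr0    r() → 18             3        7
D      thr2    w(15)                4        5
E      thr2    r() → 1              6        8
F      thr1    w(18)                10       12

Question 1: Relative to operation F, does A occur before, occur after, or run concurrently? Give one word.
before

A spans [1,9], F spans [10,12]
resp(A)=9 < inv(F)=10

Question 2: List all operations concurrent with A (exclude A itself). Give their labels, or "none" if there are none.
B, C, D, E

overlap test against A [1,9]: concurrent iff the interval meets 1..9
B [2,11]: concurrent
C [3,7]: concurrent
D [4,5]: concurrent
E [6,8]: concurrent
F [10,12]: after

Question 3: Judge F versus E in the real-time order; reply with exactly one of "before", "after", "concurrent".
after

F spans [10,12], E spans [6,8]
resp(E)=8 < inv(F)=10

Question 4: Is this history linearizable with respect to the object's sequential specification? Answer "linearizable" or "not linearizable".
not linearizable

through event 7 a valid linearization exists; event 8 (E responding at time 8) ends that
the 3 completed operations admit 3 real-time orders; each fails the register replay
include/drop combinations of the 2 pending operations (A, B) were all tried; none helps
one such order, C, D, E (pending dropped), breaks at step 1 where C r() → 18 is illegal
one such order, D, C, E (pending dropped), breaks at step 2 where C r() → 18 is illegal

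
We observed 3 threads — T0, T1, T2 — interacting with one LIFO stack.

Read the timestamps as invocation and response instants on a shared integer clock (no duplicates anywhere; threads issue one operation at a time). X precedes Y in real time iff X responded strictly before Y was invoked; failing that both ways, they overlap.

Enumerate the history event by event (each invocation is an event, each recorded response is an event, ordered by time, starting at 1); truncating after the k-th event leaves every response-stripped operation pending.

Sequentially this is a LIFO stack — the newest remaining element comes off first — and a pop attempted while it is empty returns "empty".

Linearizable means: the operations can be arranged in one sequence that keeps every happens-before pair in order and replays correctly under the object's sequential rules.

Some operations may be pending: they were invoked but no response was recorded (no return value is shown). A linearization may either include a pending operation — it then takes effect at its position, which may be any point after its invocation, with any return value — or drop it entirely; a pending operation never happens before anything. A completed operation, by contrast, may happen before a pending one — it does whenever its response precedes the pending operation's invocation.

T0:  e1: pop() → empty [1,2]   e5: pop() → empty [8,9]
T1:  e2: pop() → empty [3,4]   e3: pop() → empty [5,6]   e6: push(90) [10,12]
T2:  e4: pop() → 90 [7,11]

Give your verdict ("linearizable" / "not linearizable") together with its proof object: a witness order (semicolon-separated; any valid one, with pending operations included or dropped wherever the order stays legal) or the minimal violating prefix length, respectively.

1. e1 pop() → empty, leaving stack <>
2. e2 pop() → empty, leaving stack <>
3. e3 pop() → empty, leaving stack <>
4. e5 pop() → empty, leaving stack <>
5. e6 push(90), leaving stack <90>
6. e4 pop() → 90, leaving stack <>

linearizable — witness: e1; e2; e3; e5; e6; e4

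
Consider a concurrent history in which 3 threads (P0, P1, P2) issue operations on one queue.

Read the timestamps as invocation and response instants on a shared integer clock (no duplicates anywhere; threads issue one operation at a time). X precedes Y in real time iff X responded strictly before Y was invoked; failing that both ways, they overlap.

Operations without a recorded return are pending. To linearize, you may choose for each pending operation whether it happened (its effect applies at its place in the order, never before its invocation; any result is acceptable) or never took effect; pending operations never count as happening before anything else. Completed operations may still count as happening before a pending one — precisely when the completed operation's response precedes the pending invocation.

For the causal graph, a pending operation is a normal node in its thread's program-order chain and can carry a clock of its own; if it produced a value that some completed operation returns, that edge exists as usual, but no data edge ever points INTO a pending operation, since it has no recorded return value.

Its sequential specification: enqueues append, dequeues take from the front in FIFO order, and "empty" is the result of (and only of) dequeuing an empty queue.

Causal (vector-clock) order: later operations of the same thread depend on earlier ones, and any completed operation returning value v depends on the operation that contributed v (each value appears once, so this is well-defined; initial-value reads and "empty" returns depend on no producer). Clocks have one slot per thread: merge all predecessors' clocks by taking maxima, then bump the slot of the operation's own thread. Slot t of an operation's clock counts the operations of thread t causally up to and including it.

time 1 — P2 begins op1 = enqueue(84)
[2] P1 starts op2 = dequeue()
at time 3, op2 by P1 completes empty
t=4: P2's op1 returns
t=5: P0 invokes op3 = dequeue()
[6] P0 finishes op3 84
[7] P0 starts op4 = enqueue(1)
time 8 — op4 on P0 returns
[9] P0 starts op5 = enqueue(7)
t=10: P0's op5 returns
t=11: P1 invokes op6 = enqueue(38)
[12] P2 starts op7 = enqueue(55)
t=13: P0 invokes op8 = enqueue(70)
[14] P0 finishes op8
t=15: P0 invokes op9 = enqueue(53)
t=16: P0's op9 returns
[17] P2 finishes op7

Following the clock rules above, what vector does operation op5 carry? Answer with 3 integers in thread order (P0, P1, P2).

op1, invoked 1, has no incoming edges; only P2's bump applies → (0, 0, 1)
op2, invoked 2, has no incoming edges; only P1's bump applies → (0, 1, 0)
merge at op7 (invoked 12): VC(op1)=(0, 0, 1), own-thread bump on P2 → (0, 0, 2)
merge at op6 (invoked 11): VC(op2)=(0, 1, 0), own-thread bump on P1 → (0, 2, 0)
merge at op3 (invoked 5): VC(op1)=(0, 0, 1), own-thread bump on P0 → (1, 0, 1)
merge at op4 (invoked 7): VC(op3)=(1, 0, 1), own-thread bump on P0 → (2, 0, 1)
merge at op5 (invoked 9): VC(op4)=(2, 0, 1), own-thread bump on P0 → (3, 0, 1)
merge at op8 (invoked 13): VC(op5)=(3, 0, 1), own-thread bump on P0 → (4, 0, 1)
merge at op9 (invoked 15): VC(op8)=(4, 0, 1), own-thread bump on P0 → (5, 0, 1)
target: VC(op5) = (3, 0, 1)

(3, 0, 1)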